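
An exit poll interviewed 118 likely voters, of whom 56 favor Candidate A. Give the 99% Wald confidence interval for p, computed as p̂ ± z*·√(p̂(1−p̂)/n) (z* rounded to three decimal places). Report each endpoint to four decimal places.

(0.3562, 0.5930)

The sample proportion is 56/118 = 0.47458.
SE = √(p̂(1−p̂)/n) = √(0.249354/118) = 0.045969.
For 99% confidence, z* = 2.576.
Margin of error: 2.576 × 0.045969 = 0.11842.
Interval: 0.47458 ± 0.11842 → (0.3562, 0.5930).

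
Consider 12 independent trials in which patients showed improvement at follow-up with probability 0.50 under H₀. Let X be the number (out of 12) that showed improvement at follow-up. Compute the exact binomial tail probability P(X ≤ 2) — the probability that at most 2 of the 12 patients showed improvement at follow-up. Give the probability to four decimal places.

X ~ Binomial(n=12, p=0.50).
P(X ≤ 2) = C(12,0)·0.50^0·0.50^12 + C(12,1)·0.50^1·0.50^11 + C(12,2)·0.50^2·0.50^10.
= 0.000244 + 0.002930 + 0.016113 = 0.0193.

P = 0.0193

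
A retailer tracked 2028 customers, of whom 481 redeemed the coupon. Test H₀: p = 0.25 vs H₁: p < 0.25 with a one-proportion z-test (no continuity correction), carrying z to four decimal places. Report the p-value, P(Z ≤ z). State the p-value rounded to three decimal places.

p̂ = 481/2028 = 0.23718.
Under H₀, SE = √(p₀(1−p₀)/n) = √(0.25·0.75/2028) = √0.000092456 = 0.009615.
Test statistic (full precision, shown to 4 dp): z = (481/2028 − 0.25)/SE₀ ≈ -1.3333.
p-value = P(Z ≤ z) with z = -1.3333 → 0.091.

p-value = 0.091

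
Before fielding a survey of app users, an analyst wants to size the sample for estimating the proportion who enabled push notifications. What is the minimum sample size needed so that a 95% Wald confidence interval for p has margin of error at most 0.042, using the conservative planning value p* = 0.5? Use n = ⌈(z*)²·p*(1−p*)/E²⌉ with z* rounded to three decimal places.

The 95% critical value is z* = 1.960.
p*(1−p*) = 0.2500.
(z*)²·p*(1−p*)/E² = 3.841600·0.2500/0.001764 = 544.444.
⌈544.444⌉ = 545.

n = 545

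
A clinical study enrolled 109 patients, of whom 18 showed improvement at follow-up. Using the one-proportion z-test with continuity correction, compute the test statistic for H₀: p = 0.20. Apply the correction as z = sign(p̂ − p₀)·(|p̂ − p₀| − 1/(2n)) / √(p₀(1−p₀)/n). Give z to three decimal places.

z = -0.790

p̂ = 18/109 = 0.16514. p̂ − p₀ = -0.034862.
1/(2n) = 0.004587.
Corrected numerator: |-0.034862| − 0.004587 = 0.030275.
SE₀ = √(0.20·0.80/109) = 0.038313.
z = (−)0.030275/0.038313 = -0.790.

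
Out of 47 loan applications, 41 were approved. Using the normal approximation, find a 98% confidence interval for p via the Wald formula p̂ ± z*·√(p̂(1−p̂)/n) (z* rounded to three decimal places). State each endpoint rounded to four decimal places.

(0.7591, 0.9856)

With x = 41 successes in n = 47, p̂ = 0.87234.
Standard error of p̂: √(0.111363/47) = √0.002369417 = 0.048677.
For 98% confidence, z* = 2.326.
Margin of error: 2.326 × 0.048677 = 0.11322.
So the interval runs from 0.7591 to 0.9856.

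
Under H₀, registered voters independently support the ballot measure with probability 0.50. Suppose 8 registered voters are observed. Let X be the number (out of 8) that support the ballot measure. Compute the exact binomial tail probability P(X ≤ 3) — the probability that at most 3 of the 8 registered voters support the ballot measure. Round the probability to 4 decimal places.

X ~ Binomial(n=8, p=0.50).
P(X ≤ 3) = C(8,0)·0.50^0·0.50^8 + C(8,1)·0.50^1·0.50^7 + C(8,2)·0.50^2·0.50^6 + C(8,3)·0.50^3·0.50^5.
= 0.003906 + 0.031250 + 0.109375 + 0.218750 = 0.3633.

P = 0.3633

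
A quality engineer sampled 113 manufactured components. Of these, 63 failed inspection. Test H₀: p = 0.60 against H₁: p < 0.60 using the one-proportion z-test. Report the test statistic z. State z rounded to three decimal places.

z = -0.922

The sample proportion is 63/113 = 0.55752.
Null standard error: √(0.60·0.40/113) = √0.002123894 = 0.046086.
z = (0.55752 − 0.60)/0.046086 = -0.04248/0.046086 = -0.922.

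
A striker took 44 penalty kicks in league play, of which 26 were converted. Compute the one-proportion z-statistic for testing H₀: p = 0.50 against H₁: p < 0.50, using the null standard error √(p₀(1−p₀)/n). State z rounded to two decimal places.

The sample proportion is 26/44 = 0.59091.
SE₀ = √(0.50·0.50/44) = 0.075378.
z = (0.59091 − 0.50)/0.075378 = 0.09091/0.075378 = 1.21.

z = 1.21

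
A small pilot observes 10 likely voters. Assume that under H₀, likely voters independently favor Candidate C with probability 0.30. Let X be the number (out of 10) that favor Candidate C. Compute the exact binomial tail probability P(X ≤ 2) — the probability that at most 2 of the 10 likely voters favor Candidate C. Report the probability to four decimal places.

X ~ Binomial(n=10, p=0.30).
P(X ≤ 2) = C(10,0)·0.30^0·0.70^10 + C(10,1)·0.30^1·0.70^9 + C(10,2)·0.30^2·0.70^8.
= 0.028248 + 0.121061 + 0.233474 = 0.3828.

P = 0.3828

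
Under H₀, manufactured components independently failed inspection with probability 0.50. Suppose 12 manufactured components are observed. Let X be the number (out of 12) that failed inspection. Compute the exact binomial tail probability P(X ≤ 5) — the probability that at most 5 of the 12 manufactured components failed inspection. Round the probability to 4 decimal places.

P = 0.3872

X is binomial with n = 12 and p = 0.50.
P(X ≤ 5) = Σ_{j=0}^{5} C(12,j)·0.50^j·0.50^{12−j}.
= 0.000244 + 0.002930 + 0.016113 + 0.053711 + 0.120850 + 0.193359 = 0.3872.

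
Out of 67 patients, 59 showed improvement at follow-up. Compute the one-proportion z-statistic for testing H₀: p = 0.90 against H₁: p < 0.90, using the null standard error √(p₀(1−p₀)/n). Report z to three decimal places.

z = -0.529

With x = 59 successes in n = 67, p̂ = 0.88060.
SE₀ = √(0.90·0.10/67) = 0.036651.
z = (0.88060 − 0.90)/0.036651 = -0.01940/0.036651 = -0.529.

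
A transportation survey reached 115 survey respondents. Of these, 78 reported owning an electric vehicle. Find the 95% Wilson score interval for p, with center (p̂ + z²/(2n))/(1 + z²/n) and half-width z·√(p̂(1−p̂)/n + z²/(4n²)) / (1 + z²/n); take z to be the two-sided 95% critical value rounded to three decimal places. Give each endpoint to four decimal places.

Here p̂ = 78/115 = 0.67826 and z = 1.960 (z² = 3.841600).
1 + z²/n = 1.033405.
Center = (0.67826 + 0.016703)/1.033405 = 0.67250.
Radicand: p̂(1−p̂)/n + z²/(4n²) = 0.001897592 + 0.000072620 = 0.001970212.
Half-width = z·√(radicand)/denom = 1.960·0.044387/1.033405 = 0.08419.
CI: 0.67250 ± 0.08419 = (0.5883, 0.7567).

(0.5883, 0.7567)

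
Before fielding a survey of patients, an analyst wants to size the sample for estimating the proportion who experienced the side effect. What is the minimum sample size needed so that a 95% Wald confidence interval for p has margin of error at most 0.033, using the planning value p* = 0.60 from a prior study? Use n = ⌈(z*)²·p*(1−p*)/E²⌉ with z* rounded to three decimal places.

The 95% critical value is z* = 1.960.
p*(1−p*) = 0.60·0.40 = 0.2400.
Required n before rounding: 3.841600 × 0.2400 / 0.033² = 846.634.
Rounding up, n = 847.

n = 847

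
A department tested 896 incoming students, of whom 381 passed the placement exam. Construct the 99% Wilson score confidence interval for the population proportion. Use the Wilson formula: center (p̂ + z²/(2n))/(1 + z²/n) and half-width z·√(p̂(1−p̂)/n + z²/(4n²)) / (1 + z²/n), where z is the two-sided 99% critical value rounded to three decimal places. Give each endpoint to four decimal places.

(0.3834, 0.4682)

p̂ = 381/896 = 0.42522; z = 2.576, so z² = 6.635776.
Denominator 1 + z²/n = 1 + 6.635776/896 = 1.007406.
Adjusted center: (0.42522 + z²/(2n))/1.007406 = 0.42577.
Radicand: p̂(1−p̂)/n + z²/(4n²) = 0.000272777 + 0.000002066 = 0.000274843.
Half-width = z·√(radicand)/denom = 2.576·0.016578/1.007406 = 0.04239.
CI: 0.42577 ± 0.04239 = (0.3834, 0.4682).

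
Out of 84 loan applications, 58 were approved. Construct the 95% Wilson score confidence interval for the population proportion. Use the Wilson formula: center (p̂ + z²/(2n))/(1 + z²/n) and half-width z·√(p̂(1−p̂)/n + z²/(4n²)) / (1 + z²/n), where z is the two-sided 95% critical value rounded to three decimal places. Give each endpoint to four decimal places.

p̂ = 58/84 = 0.69048; z = 1.960, so z² = 3.841600.
1 + z²/n = 1.045733.
Center = (0.69048 + 0.022867)/1.045733 = 0.68215.
Radicand: p̂(1−p̂)/n + z²/(4n²) = 0.002544272 + 0.000136111 = 0.002680383.
Half-width = z·√(radicand)/denom = 1.960·0.051772/1.045733 = 0.09704.
So the interval runs from 0.5851 to 0.7792.

(0.5851, 0.7792)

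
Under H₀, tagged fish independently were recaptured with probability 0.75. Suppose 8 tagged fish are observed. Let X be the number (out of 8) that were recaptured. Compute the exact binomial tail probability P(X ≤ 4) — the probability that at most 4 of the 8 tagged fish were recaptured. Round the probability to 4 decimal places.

P = 0.1138

X is binomial with n = 8 and p = 0.75.
P(X ≤ 4) = Σ_{j=0}^{4} C(8,j)·0.75^j·0.25^{8−j}.
= 0.000015 + 0.000366 + 0.003845 + 0.023071 + 0.086517 = 0.1138.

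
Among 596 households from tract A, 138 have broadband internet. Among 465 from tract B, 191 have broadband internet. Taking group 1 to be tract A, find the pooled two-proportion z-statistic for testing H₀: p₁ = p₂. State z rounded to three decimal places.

p̂₁ = 138/596 = 0.23154, p̂₂ = 191/465 = 0.41075.
Pooled p̂ = (138+191)/(596+465) = 329/1061 = 0.31008.
Pooled SE = √[0.2139322·0.00382839] ≈ 0.028618.
z = (p̂₁ − p̂₂)/SE = (0.23154 − 0.41075)/0.028618 = -0.17921/0.028618 = -6.262.

z = -6.262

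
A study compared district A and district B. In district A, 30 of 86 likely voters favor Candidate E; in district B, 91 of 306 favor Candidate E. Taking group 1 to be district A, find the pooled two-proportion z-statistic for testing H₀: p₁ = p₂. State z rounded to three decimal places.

p̂₁ = 30/86 = 0.34884, p̂₂ = 91/306 = 0.29739.
Pooled p̂ = (30+91)/(86+306) = 121/392 = 0.30867.
Pooled SE = √[0.2133942·0.01489588] ≈ 0.056380.
z = 0.05145/0.056380 = 0.913.

z = 0.913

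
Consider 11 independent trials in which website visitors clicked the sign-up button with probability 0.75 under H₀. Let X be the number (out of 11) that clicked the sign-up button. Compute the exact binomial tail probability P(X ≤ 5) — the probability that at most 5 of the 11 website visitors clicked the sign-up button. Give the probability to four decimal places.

P = 0.0343

X ~ Binomial(n=11, p=0.75).
P(X ≤ 5) = Σ_{j=0}^{5} C(11,j)·0.75^j·0.25^{11−j}.
= 0.000000 + 0.000008 + 0.000118 + 0.001062 + 0.006373 + 0.026766 = 0.0343.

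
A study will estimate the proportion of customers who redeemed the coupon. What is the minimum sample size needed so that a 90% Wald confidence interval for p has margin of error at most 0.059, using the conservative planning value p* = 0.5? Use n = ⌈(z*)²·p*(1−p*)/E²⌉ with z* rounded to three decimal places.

For 90% confidence, z* = 1.645.
p*(1−p*) = 0.2500.
Required n before rounding: 2.706025 × 0.2500 / 0.059² = 194.343.
⌈194.343⌉ = 195.

n = 195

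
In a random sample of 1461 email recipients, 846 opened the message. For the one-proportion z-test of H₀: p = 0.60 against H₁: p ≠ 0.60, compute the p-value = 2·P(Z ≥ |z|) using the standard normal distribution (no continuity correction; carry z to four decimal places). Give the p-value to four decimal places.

p-value = 0.1022

p̂ = 846/1461 = 0.57906.
Null standard error: √(0.60·0.40/1461) = √0.000164271 = 0.012817.
Test statistic (full precision, shown to 4 dp): z = (846/1461 − 0.60)/SE₀ ≈ -1.6341.
From the standard normal, 2·P(Z ≥ |z|) = 0.1022.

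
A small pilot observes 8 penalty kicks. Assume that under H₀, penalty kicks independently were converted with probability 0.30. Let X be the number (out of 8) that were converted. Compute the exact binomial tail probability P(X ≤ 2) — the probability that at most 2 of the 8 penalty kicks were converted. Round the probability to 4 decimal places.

P = 0.5518

X is binomial with n = 8 and p = 0.30.
P(X ≤ 2) = C(8,0)·0.30^0·0.70^8 + C(8,1)·0.30^1·0.70^7 + C(8,2)·0.30^2·0.70^6.
= 0.057648 + 0.197650 + 0.296475 = 0.5518.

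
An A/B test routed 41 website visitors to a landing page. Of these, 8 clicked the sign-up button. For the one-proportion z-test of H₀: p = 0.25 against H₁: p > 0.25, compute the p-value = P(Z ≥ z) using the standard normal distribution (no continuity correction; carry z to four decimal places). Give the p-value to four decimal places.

p-value = 0.7915

p̂ = 8/41 = 0.19512.
Null standard error: √(0.25·0.75/41) = √0.004573171 = 0.067625.
z = (p̂ − p₀)/SE = (8/41 − 0.25)/0.067625 ≈ -0.8115.
p-value = P(Z ≥ z) with z = -0.8115 → 0.7915.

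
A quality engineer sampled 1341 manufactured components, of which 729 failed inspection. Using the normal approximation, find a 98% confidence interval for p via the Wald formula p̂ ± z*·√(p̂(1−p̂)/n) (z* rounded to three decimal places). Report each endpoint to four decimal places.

(0.5120, 0.5753)

With x = 729 successes in n = 1341, p̂ = 0.54362.
SE = √(p̂(1−p̂)/n) = √(0.248097/1341) = 0.013602.
For 98% confidence, z* = 2.326.
Margin of error: 2.326 × 0.013602 = 0.03164.
Interval: 0.54362 ± 0.03164 → (0.5120, 0.5753).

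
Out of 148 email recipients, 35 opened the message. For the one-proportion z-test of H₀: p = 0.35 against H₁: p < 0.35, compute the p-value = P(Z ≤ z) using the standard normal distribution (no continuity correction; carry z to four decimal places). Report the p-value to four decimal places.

p-value = 0.0019

The sample proportion is 35/148 = 0.23649.
Null standard error: √(0.35·0.65/148) = √0.001537162 = 0.039207.
Test statistic (full precision, shown to 4 dp): z = (35/148 − 0.35)/SE₀ ≈ -2.8953.
p-value = P(Z ≤ z) with z = -2.8953 → 0.0019.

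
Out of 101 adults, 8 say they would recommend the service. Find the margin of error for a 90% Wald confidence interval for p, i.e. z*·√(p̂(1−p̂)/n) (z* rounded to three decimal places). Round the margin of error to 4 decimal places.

With x = 8 successes in n = 101, p̂ = 0.07921.
SE(p̂) = √(0.07921·0.92079/101) = 0.026872.
For 90% confidence, z* = 1.645.
So ME = 0.0442.

ME = 0.0442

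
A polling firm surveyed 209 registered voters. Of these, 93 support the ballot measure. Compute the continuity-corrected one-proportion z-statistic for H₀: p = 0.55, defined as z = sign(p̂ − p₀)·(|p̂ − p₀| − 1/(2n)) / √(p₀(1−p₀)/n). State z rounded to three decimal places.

The sample proportion is 93/209 = 0.44498. p̂ − p₀ = -0.105024.
1/(2n) = 0.002392.
Corrected numerator: |-0.105024| − 0.002392 = 0.102632.
SE₀ = √(0.55·0.45/209) = 0.034412.
z = (−)0.102632/0.034412 = -2.982.

z = -2.982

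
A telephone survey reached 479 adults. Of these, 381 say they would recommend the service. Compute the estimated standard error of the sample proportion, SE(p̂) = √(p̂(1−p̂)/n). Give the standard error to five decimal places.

With x = 381 successes in n = 479, p̂ = 0.79541.
p̂(1−p̂) = 0.79541·0.20459 = 0.162733.
SE = √(0.162733/479) = 0.01843.

SE = 0.01843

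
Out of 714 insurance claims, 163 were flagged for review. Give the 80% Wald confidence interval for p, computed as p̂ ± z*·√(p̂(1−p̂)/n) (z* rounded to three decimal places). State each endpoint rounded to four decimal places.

Sample proportion p̂ = 163/714 = 0.22829.
SE(p̂) = √(0.22829·0.77171/714) = 0.015708.
z* = 1.282 at the 80% level.
Margin = 1.282·0.015708 = 0.02014.
CI: 0.22829 ± 0.02014 = (0.2082, 0.2484).

(0.2082, 0.2484)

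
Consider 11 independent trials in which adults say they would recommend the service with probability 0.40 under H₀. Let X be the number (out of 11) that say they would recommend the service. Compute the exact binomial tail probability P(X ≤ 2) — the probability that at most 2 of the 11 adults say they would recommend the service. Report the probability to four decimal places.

X ~ Binomial(n=11, p=0.40).
P(X ≤ 2) = C(11,0)·0.40^0·0.60^11 + C(11,1)·0.40^1·0.60^10 + C(11,2)·0.40^2·0.60^9.
= 0.003628 + 0.026605 + 0.088684 = 0.1189.

P = 0.1189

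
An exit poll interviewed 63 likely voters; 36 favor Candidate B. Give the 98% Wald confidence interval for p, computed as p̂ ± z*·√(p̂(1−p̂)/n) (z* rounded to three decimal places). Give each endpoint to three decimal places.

(0.426, 0.716)

p̂ = 36/63 = 0.57143.
Standard error of p̂: √(0.244898/63) = √0.003887269 = 0.062348.
For 98% confidence, z* = 2.326.
Margin of error: 2.326 × 0.062348 = 0.14502.
Interval: 0.57143 ± 0.14502 → (0.426, 0.716).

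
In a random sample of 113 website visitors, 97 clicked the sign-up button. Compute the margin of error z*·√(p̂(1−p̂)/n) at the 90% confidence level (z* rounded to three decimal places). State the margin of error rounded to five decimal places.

ME = 0.05395

With x = 97 successes in n = 113, p̂ = 0.85841.
SE = √(p̂(1−p̂)/n) = √(0.121544/113) = 0.032797.
z* = 1.645 at the 90% level.
ME = 1.645·0.032797 = 0.05395.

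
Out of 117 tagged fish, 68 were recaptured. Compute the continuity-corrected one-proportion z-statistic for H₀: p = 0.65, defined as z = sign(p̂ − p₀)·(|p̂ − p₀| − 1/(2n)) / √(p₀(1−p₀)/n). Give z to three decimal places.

Sample proportion p̂ = 68/117 = 0.58120. p̂ − p₀ = -0.068803.
1/(2n) = 0.004274.
Corrected numerator: |-0.068803| − 0.004274 = 0.064529.
Under H₀, SE = √(p₀(1−p₀)/n) = √(0.65·0.35/117) = √0.001944444 = 0.044096.
z = −0.064529/0.044096 = -1.463.

z = -1.463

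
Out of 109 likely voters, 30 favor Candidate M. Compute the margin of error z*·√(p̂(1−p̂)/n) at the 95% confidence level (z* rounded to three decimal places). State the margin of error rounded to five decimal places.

p̂ = 30/109 = 0.27523.
SE(p̂) = √(0.27523·0.72477/109) = 0.042779.
The 95% critical value is z* = 1.960.
Margin of error = z*·SE = 1.960 × 0.042779 = 0.08385.

ME = 0.08385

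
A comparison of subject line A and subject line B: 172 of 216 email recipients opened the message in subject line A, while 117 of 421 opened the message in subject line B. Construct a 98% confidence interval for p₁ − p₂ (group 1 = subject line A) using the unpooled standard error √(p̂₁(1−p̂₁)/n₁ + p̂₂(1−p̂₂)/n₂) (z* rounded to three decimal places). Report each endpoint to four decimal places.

(0.4369, 0.5999)

p̂₁ = 172/216 = 0.79630, p̂₂ = 117/421 = 0.27791; p̂₁ − p̂₂ = 0.51839.
Unpooled SE = √(p̂₁(1−p̂₁)/n₁ + p̂₂(1−p̂₂)/n₂) = √(0.000750965 + 0.000476665) = 0.035038.
z* = 2.326 at the 98% level. Margin = 2.326·0.035038 = 0.08150.
So the interval runs from 0.4369 to 0.5999.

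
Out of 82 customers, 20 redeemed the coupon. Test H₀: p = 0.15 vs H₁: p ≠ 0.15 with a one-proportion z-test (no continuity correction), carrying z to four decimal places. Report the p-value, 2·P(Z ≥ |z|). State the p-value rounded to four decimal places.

p-value = 0.0172

p̂ = 20/82 = 0.24390.
Null standard error: √(0.15·0.85/82) = √0.001554878 = 0.039432.
z = (p̂ − p₀)/SE = (20/82 − 0.15)/0.039432 ≈ 2.3814.
p-value = 2·P(Z ≥ |z|) with z = 2.3814 → 0.0172.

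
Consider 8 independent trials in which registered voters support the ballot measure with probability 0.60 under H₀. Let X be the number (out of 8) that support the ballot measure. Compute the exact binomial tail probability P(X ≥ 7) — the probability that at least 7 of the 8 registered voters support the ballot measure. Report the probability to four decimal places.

P = 0.1064

X is binomial with n = 8 and p = 0.60.
P(X ≥ 7) = C(8,7)·0.60^7·0.40^1 + C(8,8)·0.60^8·0.40^0.
= 0.089580 + 0.016796 = 0.1064.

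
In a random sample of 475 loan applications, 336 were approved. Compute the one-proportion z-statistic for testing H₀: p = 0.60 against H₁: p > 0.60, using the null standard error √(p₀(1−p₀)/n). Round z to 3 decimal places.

z = 4.777

Sample proportion p̂ = 336/475 = 0.70737.
Null standard error: √(0.60·0.40/475) = √0.000505263 = 0.022478.
z = (p̂ − p₀)/SE = (0.70737 − 0.60)/0.022478 = 4.777.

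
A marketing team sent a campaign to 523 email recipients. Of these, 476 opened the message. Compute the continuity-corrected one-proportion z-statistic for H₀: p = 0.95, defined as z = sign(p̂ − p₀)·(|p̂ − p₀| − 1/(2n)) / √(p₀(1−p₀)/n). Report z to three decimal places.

z = -4.083

p̂ = 476/523 = 0.91013. p̂ − p₀ = -0.039866.
1/(2n) = 0.000956.
Corrected numerator: |-0.039866| − 0.000956 = 0.038910.
Under H₀, SE = √(p₀(1−p₀)/n) = √(0.95·0.05/523) = √0.000090822 = 0.009530.
z = (−)0.038910/0.009530 = -4.083.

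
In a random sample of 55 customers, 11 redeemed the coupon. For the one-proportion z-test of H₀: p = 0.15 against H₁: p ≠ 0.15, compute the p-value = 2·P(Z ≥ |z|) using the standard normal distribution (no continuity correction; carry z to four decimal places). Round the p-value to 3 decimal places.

p-value = 0.299

With x = 11 successes in n = 55, p̂ = 0.20000.
SE₀ = √(0.15·0.85/55) = 0.048148.
z = (p̂ − p₀)/SE = (11/55 − 0.15)/0.048148 ≈ 1.0385.
From the standard normal, 2·P(Z ≥ |z|) = 0.299.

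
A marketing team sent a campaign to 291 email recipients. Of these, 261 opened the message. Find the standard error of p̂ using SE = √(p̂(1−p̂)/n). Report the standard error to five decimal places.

SE = 0.01783

The sample proportion is 261/291 = 0.89691.
p̂(1−p̂) = 0.092462.
Dividing by n and taking the root: √0.000317739 = 0.01783.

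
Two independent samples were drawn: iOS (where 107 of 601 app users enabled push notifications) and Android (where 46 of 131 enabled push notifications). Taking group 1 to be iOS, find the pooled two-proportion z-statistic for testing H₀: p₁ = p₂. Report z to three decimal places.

z = -4.415

Sample proportions: p̂₁ = 107/601 = 0.17804 and p̂₂ = 46/131 = 0.35115.
Pooling: p̂ = 153/732 = 0.20902.
SE = √[p̂(1−p̂)(1/n₁+1/n₂)] = √[0.20902·0.79098·(1/601+1/131)] ≈ 0.039206.
z = (p̂₁ − p̂₂)/SE = (0.17804 − 0.35115)/0.039206 = -0.17311/0.039206 = -4.415.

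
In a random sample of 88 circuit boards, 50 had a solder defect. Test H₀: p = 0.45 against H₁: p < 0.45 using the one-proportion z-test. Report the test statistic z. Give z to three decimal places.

With x = 50 successes in n = 88, p̂ = 0.56818.
Null standard error: √(0.45·0.55/88) = √0.002812500 = 0.053033.
z = (0.56818 − 0.45)/0.053033 = 0.11818/0.053033 = 2.228.

z = 2.228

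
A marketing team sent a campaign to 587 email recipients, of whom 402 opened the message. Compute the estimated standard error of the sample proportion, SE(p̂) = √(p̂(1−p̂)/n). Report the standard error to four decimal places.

Sample proportion p̂ = 402/587 = 0.68484.
p̂(1−p̂) = 0.215834.
Dividing by n and taking the root: √0.000367690 = 0.0192.

SE = 0.0192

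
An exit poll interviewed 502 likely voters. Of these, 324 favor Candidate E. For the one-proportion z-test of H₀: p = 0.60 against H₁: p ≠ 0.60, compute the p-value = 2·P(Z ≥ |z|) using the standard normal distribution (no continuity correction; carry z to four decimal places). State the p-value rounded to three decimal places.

p-value = 0.038

Sample proportion p̂ = 324/502 = 0.64542.
Under H₀, SE = √(p₀(1−p₀)/n) = √(0.60·0.40/502) = √0.000478088 = 0.021865.
z = (p̂ − p₀)/SE = (324/502 − 0.60)/0.021865 ≈ 2.0772.
p-value = 2·P(Z ≥ |z|) with z = 2.0772 → 0.038.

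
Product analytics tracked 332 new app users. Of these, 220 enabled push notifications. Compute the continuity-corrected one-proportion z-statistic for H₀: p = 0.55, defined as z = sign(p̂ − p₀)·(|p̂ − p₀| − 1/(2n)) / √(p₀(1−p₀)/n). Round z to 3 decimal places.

Sample proportion p̂ = 220/332 = 0.66265. p̂ − p₀ = 0.112651.
1/(2n) = 0.001506.
Corrected numerator: |0.112651| − 0.001506 = 0.111145.
SE₀ = √(0.55·0.45/332) = 0.027304.
z = (+)0.111145/0.027304 = 4.071.

z = 4.071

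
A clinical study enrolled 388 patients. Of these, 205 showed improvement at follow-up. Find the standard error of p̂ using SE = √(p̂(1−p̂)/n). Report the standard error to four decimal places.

SE = 0.0253

p̂ = 205/388 = 0.52835.
p̂(1−p̂) = 0.249196.
Dividing by n and taking the root: √0.000642258 = 0.0253.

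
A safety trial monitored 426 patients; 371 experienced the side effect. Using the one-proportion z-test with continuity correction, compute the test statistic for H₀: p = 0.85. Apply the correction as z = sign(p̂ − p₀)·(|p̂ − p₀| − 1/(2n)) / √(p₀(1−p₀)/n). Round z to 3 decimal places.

The sample proportion is 371/426 = 0.87089. p̂ − p₀ = 0.020892.
Continuity correction 1/(2n) = 1/852 = 0.001174.
Corrected numerator: |0.020892| − 0.001174 = 0.019718.
Under H₀, SE = √(p₀(1−p₀)/n) = √(0.85·0.15/426) = √0.000299296 = 0.017300.
z = (+)0.019718/0.017300 = 1.140.

z = 1.140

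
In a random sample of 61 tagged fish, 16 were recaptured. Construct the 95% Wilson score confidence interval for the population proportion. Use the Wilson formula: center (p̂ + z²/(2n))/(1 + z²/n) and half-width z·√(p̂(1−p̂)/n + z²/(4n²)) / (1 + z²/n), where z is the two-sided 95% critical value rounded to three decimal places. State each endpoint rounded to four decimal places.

Here p̂ = 16/61 = 0.26230 and z = 1.960 (z² = 3.841600).
Denominator 1 + z²/n = 1 + 3.841600/61 = 1.062977.
Center = (0.26230 + 0.031489)/1.062977 = 0.27638.
Radicand: p̂(1−p̂)/n + z²/(4n²) = 0.003172072 + 0.000258103 = 0.003430175.
Half-width = z·√(radicand)/denom = 1.960·0.058568/1.062977 = 0.10799.
Interval: 0.27638 ± 0.10799 → (0.1684, 0.3844).

(0.1684, 0.3844)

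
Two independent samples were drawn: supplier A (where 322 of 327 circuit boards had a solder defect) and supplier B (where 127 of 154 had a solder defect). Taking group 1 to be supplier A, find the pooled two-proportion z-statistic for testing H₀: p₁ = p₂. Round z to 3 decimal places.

z = 6.571

p̂₁ = 322/327 = 0.98471, p̂₂ = 127/154 = 0.82468.
Pooled p̂ = (322+127)/(327+154) = 449/481 = 0.93347.
SE = √[p̂(1−p̂)(1/n₁+1/n₂)] = √[0.93347·0.06653·(1/327+1/154)] ≈ 0.024355.
z = 0.16003/0.024355 = 6.571.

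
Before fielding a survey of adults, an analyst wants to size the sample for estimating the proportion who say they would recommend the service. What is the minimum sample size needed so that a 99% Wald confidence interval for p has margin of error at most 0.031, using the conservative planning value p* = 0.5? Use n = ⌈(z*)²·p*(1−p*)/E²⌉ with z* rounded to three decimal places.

n = 1727

The 99% critical value is z* = 2.576.
p*(1−p*) = 0.50·0.50 = 0.2500.
(z*)²·p*(1−p*)/E² = 6.635776·0.2500/0.000961 = 1726.268.
⌈1726.268⌉ = 1727.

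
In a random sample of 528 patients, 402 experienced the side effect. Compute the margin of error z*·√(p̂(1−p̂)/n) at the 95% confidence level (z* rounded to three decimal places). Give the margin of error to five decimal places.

The sample proportion is 402/528 = 0.76136.
Standard error of p̂: √(0.181689/528) = √0.000344108 = 0.018550.
For 95% confidence, z* = 1.960.
Margin of error = z*·SE = 1.960 × 0.018550 = 0.03636.

ME = 0.03636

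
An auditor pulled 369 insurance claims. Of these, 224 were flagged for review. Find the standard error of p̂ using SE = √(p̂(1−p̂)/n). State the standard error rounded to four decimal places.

Sample proportion p̂ = 224/369 = 0.60705.
p̂(1−p̂) = 0.60705·0.39295 = 0.238540.
SE = √(0.238540/369) = 0.0254.

SE = 0.0254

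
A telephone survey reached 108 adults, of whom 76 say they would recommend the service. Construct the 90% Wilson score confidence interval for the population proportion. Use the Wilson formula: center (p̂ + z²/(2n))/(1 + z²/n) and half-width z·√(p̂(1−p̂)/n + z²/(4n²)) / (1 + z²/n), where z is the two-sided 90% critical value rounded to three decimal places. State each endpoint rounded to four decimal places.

p̂ = 76/108 = 0.70370; z = 1.645, so z² = 2.706025.
Denominator 1 + z²/n = 1 + 2.706025/108 = 1.025056.
Adjusted center: (0.70370 + z²/(2n))/1.025056 = 0.69872.
Radicand: p̂(1−p̂)/n + z²/(4n²) = 0.001930600 + 0.000058000 = 0.001988600.
Half-width = z·√(radicand)/denom = 1.645·0.044594/1.025056 = 0.07156.
CI: 0.69872 ± 0.07156 = (0.6272, 0.7703).

(0.6272, 0.7703)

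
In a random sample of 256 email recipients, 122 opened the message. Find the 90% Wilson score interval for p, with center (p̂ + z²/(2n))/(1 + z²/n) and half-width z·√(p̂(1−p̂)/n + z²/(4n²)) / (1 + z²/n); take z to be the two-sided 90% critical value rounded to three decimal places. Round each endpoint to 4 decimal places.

Here p̂ = 122/256 = 0.47656 and z = 1.645 (z² = 2.706025).
1 + z²/n = 1.010570.
Adjusted center: (0.47656 + z²/(2n))/1.010570 = 0.47681.
Radicand: p̂(1−p̂)/n + z²/(4n²) = 0.000974417 + 0.000010323 = 0.000984740.
Half-width = z·√(radicand)/denom = 1.645·0.031381/1.010570 = 0.05108.
Interval: 0.47681 ± 0.05108 → (0.4257, 0.5279).

(0.4257, 0.5279)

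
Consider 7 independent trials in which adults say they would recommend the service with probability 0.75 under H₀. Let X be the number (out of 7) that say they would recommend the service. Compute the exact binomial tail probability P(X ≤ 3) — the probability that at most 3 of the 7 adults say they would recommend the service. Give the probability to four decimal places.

P = 0.0706

X is binomial with n = 7 and p = 0.75.
P(X ≤ 3) = C(7,0)·0.75^0·0.25^7 + C(7,1)·0.75^1·0.25^6 + C(7,2)·0.75^2·0.25^5 + C(7,3)·0.75^3·0.25^4.
= 0.000061 + 0.001282 + 0.011536 + 0.057678 = 0.0706.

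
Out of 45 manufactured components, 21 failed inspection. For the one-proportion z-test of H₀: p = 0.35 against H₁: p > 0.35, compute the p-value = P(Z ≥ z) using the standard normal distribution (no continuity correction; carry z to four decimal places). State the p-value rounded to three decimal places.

Sample proportion p̂ = 21/45 = 0.46667.
Under H₀, SE = √(p₀(1−p₀)/n) = √(0.35·0.65/45) = √0.005055556 = 0.071102.
Test statistic (full precision, shown to 4 dp): z = (21/45 − 0.35)/SE₀ ≈ 1.6408.
From the standard normal, P(Z ≥ z) = 0.050.

p-value = 0.050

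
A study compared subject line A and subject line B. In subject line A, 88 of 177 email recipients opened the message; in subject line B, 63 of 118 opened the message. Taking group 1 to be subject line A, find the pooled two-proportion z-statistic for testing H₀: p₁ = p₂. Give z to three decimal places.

Sample proportions: p̂₁ = 88/177 = 0.49718 and p̂₂ = 63/118 = 0.53390.
Pooled p̂ = (88+63)/(177+118) = 151/295 = 0.51186.
SE = √[p̂(1−p̂)(1/n₁+1/n₂)] = √[0.51186·0.48814·(1/177+1/118)] ≈ 0.059406.
z = -0.03672/0.059406 = -0.618.

z = -0.618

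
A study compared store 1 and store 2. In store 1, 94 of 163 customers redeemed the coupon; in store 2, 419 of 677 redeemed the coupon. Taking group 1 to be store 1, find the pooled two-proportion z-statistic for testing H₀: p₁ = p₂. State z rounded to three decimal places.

Sample proportions: p̂₁ = 94/163 = 0.57669 and p̂₂ = 419/677 = 0.61891.
Pooling: p̂ = 513/840 = 0.61071.
SE = √[p̂(1−p̂)(1/n₁+1/n₂)] = √[0.61071·0.38929·(1/163+1/677)] ≈ 0.042541.
z = -0.04222/0.042541 = -0.992.

z = -0.992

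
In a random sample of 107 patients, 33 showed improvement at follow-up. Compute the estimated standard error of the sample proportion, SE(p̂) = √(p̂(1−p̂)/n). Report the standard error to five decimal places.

SE = 0.04465

Sample proportion p̂ = 33/107 = 0.30841.
p̂(1−p̂) = 0.213293.
Dividing by n and taking the root: √0.001993393 = 0.04465.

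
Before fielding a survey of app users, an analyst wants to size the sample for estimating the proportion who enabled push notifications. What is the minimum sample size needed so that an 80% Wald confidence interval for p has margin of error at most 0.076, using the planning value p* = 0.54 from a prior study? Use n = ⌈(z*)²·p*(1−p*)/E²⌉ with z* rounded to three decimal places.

The 80% critical value is z* = 1.282.
p*(1−p*) = 0.2484.
Required n before rounding: 1.643524 × 0.2484 / 0.076² = 70.681.
⌈70.681⌉ = 71.

n = 71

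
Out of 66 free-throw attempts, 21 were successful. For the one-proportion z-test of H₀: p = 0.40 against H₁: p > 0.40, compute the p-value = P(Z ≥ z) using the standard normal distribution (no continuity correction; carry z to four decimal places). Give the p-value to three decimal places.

p-value = 0.913

Sample proportion p̂ = 21/66 = 0.31818.
Under H₀, SE = √(p₀(1−p₀)/n) = √(0.40·0.60/66) = √0.003636364 = 0.060302.
z = (p̂ − p₀)/SE = (21/66 − 0.40)/0.060302 ≈ -1.3568.
p-value = P(Z ≥ z) with z = -1.3568 → 0.913.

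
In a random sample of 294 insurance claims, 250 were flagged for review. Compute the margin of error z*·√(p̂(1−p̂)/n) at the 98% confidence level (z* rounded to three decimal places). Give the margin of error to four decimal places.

The sample proportion is 250/294 = 0.85034.
Standard error of p̂: √(0.127262/294) = √0.000432863 = 0.020805.
For 98% confidence, z* = 2.326.
Margin of error = z*·SE = 2.326 × 0.020805 = 0.0484.

ME = 0.0484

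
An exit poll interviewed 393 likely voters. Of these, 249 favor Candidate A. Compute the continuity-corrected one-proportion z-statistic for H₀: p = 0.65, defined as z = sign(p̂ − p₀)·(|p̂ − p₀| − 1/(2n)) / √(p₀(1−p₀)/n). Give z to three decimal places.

Sample proportion p̂ = 249/393 = 0.63359. p̂ − p₀ = -0.016412.
1/(2n) = 0.001272.
Corrected numerator: |-0.016412| − 0.001272 = 0.015140.
SE₀ = √(0.65·0.35/393) = 0.024060.
z = (−)0.015140/0.024060 = -0.629.

z = -0.629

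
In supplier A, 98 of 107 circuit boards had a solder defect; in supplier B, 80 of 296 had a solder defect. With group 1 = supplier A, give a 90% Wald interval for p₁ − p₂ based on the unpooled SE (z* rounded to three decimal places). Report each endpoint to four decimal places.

(0.5844, 0.7069)

p̂₁ = 98/107 = 0.91589, p̂₂ = 80/296 = 0.27027; p̂₁ − p̂₂ = 0.64562.
SE = √(0.000719975 + 0.000666298) = √0.001386273 = 0.037233.
For 90% confidence, z* = 1.645. Margin = 1.645·0.037233 = 0.06125.
So the interval runs from 0.5844 to 0.7069.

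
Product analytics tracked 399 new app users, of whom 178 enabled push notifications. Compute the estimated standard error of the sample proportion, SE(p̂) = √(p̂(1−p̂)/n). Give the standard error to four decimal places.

SE = 0.0249

With x = 178 successes in n = 399, p̂ = 0.44612.
p̂(1−p̂) = 0.44612·0.55388 = 0.247097.
Dividing by n and taking the root: √0.000619291 = 0.0249.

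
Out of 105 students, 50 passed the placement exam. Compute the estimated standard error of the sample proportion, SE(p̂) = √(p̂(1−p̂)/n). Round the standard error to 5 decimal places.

SE = 0.04874

Sample proportion p̂ = 50/105 = 0.47619.
p̂(1−p̂) = 0.47619·0.52381 = 0.249433.
SE = √(0.249433/105) = √0.002375552 = 0.04874.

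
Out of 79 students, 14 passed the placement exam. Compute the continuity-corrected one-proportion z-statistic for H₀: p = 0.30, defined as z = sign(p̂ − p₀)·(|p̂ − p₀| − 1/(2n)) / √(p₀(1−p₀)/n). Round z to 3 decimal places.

p̂ = 14/79 = 0.17722. p̂ − p₀ = -0.122785.
1/(2n) = 0.006329.
Corrected numerator: |-0.122785| − 0.006329 = 0.116456.
SE₀ = √(0.30·0.70/79) = 0.051558.
z = (−)0.116456/0.051558 = -2.259.

z = -2.259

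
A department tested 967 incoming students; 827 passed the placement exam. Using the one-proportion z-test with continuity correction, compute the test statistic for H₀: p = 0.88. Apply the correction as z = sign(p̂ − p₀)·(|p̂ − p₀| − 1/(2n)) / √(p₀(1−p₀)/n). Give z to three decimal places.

The sample proportion is 827/967 = 0.85522. p̂ − p₀ = -0.024778.
Continuity correction 1/(2n) = 1/1934 = 0.000517.
Corrected numerator: |-0.024778| − 0.000517 = 0.024261.
Null standard error: √(0.88·0.12/967) = √0.000109204 = 0.010450.
z = (−)0.024261/0.010450 = -2.322.

z = -2.322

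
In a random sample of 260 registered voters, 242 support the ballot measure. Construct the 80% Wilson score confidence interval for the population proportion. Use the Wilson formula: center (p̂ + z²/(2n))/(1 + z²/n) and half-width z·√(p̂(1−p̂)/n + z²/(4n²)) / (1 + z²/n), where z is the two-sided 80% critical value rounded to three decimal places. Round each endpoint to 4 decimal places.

Here p̂ = 242/260 = 0.93077 and z = 1.282 (z² = 1.643524).
1 + z²/n = 1.006321.
Adjusted center: (0.93077 + z²/(2n))/1.006321 = 0.92806.
Radicand: p̂(1−p̂)/n + z²/(4n²) = 0.000247838 + 0.000006078 = 0.000253916.
Half-width = 1.282·√0.000253916/1.006321 = 0.02030.
So the interval runs from 0.9078 to 0.9484.

(0.9078, 0.9484)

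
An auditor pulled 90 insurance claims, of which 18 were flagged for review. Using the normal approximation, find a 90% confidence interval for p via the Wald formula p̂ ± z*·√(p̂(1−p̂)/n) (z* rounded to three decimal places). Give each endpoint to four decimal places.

(0.1306, 0.2694)

With x = 18 successes in n = 90, p̂ = 0.20000.
SE(p̂) = √(0.20000·0.80000/90) = 0.042164.
The 90% critical value is z* = 1.645.
Margin of error: 1.645 × 0.042164 = 0.06936.
Interval: 0.20000 ± 0.06936 → (0.1306, 0.2694).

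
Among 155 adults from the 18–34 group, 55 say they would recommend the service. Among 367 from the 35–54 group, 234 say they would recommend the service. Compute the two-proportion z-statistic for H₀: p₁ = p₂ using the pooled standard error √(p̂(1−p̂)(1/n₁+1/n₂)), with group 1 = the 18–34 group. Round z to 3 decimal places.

p̂₁ = 55/155 = 0.35484, p̂₂ = 234/367 = 0.63760.
Pooling: p̂ = 289/522 = 0.55364.
SE = √[p̂(1−p̂)(1/n₁+1/n₂)] = √[0.55364·0.44636·(1/155+1/367)] ≈ 0.047620.
z = -0.28276/0.047620 = -5.938.

z = -5.938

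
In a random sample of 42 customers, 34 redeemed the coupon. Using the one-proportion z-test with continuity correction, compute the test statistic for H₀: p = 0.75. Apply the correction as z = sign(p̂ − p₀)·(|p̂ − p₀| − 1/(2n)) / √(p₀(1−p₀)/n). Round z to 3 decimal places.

The sample proportion is 34/42 = 0.80952. p̂ − p₀ = 0.059524.
Continuity correction 1/(2n) = 1/84 = 0.011905.
Corrected numerator: |0.059524| − 0.011905 = 0.047619.
SE₀ = √(0.75·0.25/42) = 0.066815.
z = +0.047619/0.066815 = 0.713.

z = 0.713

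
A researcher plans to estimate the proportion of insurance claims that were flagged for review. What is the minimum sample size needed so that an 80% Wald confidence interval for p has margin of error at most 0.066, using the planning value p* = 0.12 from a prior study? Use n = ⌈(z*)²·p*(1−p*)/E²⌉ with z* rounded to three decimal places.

z* = 1.282 at the 80% level.
p*(1−p*) = 0.1056.
Required n before rounding: 1.643524 × 0.1056 / 0.066² = 39.843.
Rounding up, n = 40.

n = 40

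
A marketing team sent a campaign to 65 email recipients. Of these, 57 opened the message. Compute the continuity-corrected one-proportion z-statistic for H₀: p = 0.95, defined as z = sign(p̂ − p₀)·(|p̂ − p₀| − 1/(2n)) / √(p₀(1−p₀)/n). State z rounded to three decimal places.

p̂ = 57/65 = 0.87692. p̂ − p₀ = -0.073077.
1/(2n) = 0.007692.
Corrected numerator: |-0.073077| − 0.007692 = 0.065385.
Under H₀, SE = √(p₀(1−p₀)/n) = √(0.95·0.05/65) = √0.000730769 = 0.027033.
z = (−)0.065385/0.027033 = -2.419.

z = -2.419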